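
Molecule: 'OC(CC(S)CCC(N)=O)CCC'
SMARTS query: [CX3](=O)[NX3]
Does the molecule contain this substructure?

Yes

The pattern [CX3](=O)[NX3] describes a carbonyl carbon bonded to a trivalent nitrogen — an amide.
The molecule carries a primary amide (-C(=O)NH2), whose atoms satisfy every constraint of the query, so the pattern matches.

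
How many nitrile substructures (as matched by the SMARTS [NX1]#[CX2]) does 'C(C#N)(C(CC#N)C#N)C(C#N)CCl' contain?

4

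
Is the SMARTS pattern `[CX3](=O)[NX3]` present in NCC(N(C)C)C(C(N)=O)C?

Yes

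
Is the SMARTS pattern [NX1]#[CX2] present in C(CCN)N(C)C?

The pattern [NX1]#[CX2] describes a nitrogen triple-bonded to a two-connected carbon — a nitrile.
The closest candidate here is a primary amino group (-NH2), but the nitrogen is NX3 (three connections), not NX1 triple-bonded. No other fragment satisfies the full query, so there is no match.

No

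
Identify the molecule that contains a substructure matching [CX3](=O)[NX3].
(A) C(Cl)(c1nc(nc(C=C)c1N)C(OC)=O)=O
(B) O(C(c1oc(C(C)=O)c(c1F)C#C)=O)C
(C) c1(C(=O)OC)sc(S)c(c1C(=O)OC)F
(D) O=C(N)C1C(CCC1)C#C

D

[CX3](=O)[NX3] describes a carbonyl carbon bonded to a trivalent nitrogen (an amide).
(A) has a methyl-ester group (-C(=O)OCH3) but the carbonyl is bonded to O, not to an NX3 nitrogen.
(B) has a methyl-ester group (-C(=O)OCH3) but the carbonyl is bonded to O, not to an NX3 nitrogen.
(C) has a methyl-ester group (-C(=O)OCH3) but the carbonyl is bonded to O, not to an NX3 nitrogen.
(D) contains a primary amide (-C(=O)NH2), which satisfies every atom and bond constraint.
So the answer is (D).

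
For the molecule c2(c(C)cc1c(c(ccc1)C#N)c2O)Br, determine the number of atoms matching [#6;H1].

The query [#6;H1] means: any carbon bearing exactly one hydrogen.
Check the 15 heavy atoms by environment: 6× c (aromatic, H0) → no; 4× c (aromatic, H1) → match; 1× C (H0) → no; 1× N (H0) → no; 1× O (H1) → no; 1× C (H3) → no; 1× Br (H0) → no.
That gives 4 matching atoms.

4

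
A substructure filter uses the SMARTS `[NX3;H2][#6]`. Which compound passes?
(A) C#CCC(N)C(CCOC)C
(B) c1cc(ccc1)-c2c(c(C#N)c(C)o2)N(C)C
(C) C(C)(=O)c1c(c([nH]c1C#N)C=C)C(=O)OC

[NX3;H2][#6] describes a trivalent nitrogen with two H attached to carbon (a primary amine).
(A) contains a primary amino group (-NH2), which satisfies every atom and bond constraint.
(B) has a nitrile (-C#N) but the nitrogen is NX1 (triple-bonded), not NX3 with two H.
(C) has a nitrile (-C#N) but the nitrogen is NX1 (triple-bonded), not NX3 with two H.
So the answer is (A).

A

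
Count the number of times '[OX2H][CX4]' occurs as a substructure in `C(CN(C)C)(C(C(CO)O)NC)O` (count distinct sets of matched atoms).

3

[OX2H][CX4] is the SMARTS for an aliphatic alcohol: a hydroxyl oxygen bound to an sp3 (X4) carbon.
The molecule carries 3 separate instances of a hydroxyl group (-OH) meeting every constraint; each maps to a distinct set of atoms, giving 3 matches.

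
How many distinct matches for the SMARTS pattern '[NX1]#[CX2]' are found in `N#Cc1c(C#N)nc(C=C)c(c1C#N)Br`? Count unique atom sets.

3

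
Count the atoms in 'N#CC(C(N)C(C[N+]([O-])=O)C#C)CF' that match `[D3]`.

4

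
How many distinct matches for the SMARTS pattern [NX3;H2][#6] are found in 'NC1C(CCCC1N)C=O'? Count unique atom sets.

[NX3;H2][#6] is the SMARTS for a primary amine: a trivalent nitrogen with two H attached to carbon.
The molecule carries 2 separate instances of a primary amino group (-NH2) meeting every constraint; each maps to a distinct set of atoms, giving 2 matches.

2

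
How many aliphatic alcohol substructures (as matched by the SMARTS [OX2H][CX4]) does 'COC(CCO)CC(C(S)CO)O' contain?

3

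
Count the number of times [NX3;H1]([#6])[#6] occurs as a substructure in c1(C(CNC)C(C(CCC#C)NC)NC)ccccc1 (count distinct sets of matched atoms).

[NX3;H1]([#6])[#6] is the SMARTS for a secondary amine: a trivalent nitrogen with one H, bonded to two carbons.
The molecule carries 3 separate instances of an N-methylamino group (-NHCH3) meeting every constraint; each maps to a distinct set of atoms, giving 3 matches.

3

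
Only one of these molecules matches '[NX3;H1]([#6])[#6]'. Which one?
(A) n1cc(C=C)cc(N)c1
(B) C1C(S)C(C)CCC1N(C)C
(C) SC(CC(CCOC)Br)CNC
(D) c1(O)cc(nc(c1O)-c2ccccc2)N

C

[NX3;H1]([#6])[#6] describes a trivalent nitrogen with one H, bonded to two carbons (a secondary amine).
(A) has a primary amino group (-NH2) but the nitrogen has H2 and only one carbon neighbour.
(B) has a dimethylamino group (-N(CH3)2) but the nitrogen has H0, not H1.
(C) contains an N-methylamino group (-NHCH3), which satisfies every atom and bond constraint.
(D) has a primary amino group (-NH2) but the nitrogen has H2 and only one carbon neighbour.
So the answer is (C).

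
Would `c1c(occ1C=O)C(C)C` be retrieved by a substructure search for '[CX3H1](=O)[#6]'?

Yes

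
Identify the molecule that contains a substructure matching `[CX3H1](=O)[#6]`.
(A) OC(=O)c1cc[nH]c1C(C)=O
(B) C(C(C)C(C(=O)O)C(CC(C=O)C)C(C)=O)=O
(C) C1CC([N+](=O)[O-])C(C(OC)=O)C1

[CX3H1](=O)[#6] describes an sp2 carbon with one H, double-bonded to O and single-bonded to carbon (an aldehyde).
(A) has a carboxylic acid group (-C(=O)OH) but the carbonyl carbon has H0 and is bonded to O, not H1.
(B) contains an aldehyde (-CHO), which satisfies every atom and bond constraint.
(C) has a methyl-ester group (-C(=O)OCH3) but the carbonyl carbon has H0, not H1.
So the answer is (B).

B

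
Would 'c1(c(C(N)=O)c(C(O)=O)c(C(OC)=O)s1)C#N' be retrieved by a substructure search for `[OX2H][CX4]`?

No

The pattern [OX2H][CX4] describes a hydroxyl oxygen bound to an sp3 (X4) carbon — an aliphatic alcohol.
The closest candidate here is a carboxylic acid group (-C(=O)OH), but the -OH is on a CX3 carbonyl carbon, not a CX4 carbon. No other fragment satisfies the full query, so there is no match.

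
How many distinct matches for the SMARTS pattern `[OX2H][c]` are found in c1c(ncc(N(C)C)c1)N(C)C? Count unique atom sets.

0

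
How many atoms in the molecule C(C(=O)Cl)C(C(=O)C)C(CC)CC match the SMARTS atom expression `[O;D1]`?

2

The query [O;D1] means: aliphatic oxygen bonded to exactly one heavy atom.
Check the 13 heavy atoms by environment: 3× C (D1) → no; 3× C (D2) → no; 4× C (D3) → no; 2× O (D1) → match; 1× Cl (D1) → no.
That gives 2 matching atoms.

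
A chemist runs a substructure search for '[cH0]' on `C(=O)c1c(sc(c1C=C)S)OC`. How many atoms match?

Check the 12 heavy atoms by environment: 1× s (aromatic, H0) → no; 4× c (aromatic, H0) → match; 1× S (H1) → no; 2× C (H1) → no; 2× O (H0) → no; 1× C (H3) → no; 1× C (H2) → no.
That gives 4 matching atoms.

4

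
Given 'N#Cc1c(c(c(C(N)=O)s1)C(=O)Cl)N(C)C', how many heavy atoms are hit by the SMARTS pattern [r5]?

The query [r5] means: r5 matches atoms in a five-membered ring.
Check the 16 heavy atoms by environment: 1× s (aromatic, in 5-ring) → match; 4× c (aromatic, in 5-ring) → match; 5× C (acyclic) → no; 2× O (acyclic) → no; 3× N (acyclic) → no; 1× Cl (acyclic) → no.
Summing the matching environments: 1 + 4 = 5 matching atoms.

5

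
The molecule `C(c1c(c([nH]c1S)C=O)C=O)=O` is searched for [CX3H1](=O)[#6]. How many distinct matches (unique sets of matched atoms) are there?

[CX3H1](=O)[#6] is the SMARTS for an aldehyde: an sp2 carbon with one H, double-bonded to O and single-bonded to carbon.
The molecule carries 3 separate instances of an aldehyde (-CHO) meeting every constraint; each maps to a distinct set of atoms, giving 3 matches.

3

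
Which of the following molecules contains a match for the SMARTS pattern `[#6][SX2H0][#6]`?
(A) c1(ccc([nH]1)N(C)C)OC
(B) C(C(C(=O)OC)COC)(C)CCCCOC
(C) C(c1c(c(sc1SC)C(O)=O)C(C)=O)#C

[#6][SX2H0][#6] describes an aliphatic sulfur bridging two carbons with no H on the sulfur (a thioether).
(A) has a methoxy ether (-OCH3) but the bridging atom is O, not S.
(B) has a methoxy ether (-OCH3) but the bridging atom is O, not S.
(C) contains a methylthio ether (-SCH3), which satisfies every atom and bond constraint.
So the answer is (C).

C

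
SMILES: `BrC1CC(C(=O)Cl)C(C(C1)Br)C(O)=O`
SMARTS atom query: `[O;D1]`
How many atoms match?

3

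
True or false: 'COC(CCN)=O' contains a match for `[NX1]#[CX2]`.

The pattern [NX1]#[CX2] describes a nitrogen triple-bonded to a two-connected carbon — a nitrile.
The closest candidate here is a primary amino group (-NH2), but the nitrogen is NX3 (three connections), not NX1 triple-bonded. No other fragment satisfies the full query, so there is no match.

False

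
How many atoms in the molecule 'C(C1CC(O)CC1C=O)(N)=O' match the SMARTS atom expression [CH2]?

2

The query [CH2] means: aliphatic carbon with exactly two hydrogens.
Check the 11 heavy atoms by environment: 4× C (H1) → no; 2× C (H2) → match; 2× O (H0) → no; 1× C (H0) → no; 1× N (H2) → no; 1× O (H1) → no.
That gives 2 matching atoms.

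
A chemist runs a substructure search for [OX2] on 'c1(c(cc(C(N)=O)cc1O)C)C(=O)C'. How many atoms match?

1

The query [OX2] means: aliphatic oxygen with two total connections — ether, hydroxyl, or ester single-bond O.
Check the 14 heavy atoms by environment: 6× c (aromatic, X3) → no; 2× C (X3) → no; 2× O (X1) → no; 1× N (X3) → no; 1× O (X2) → match; 2× C (X4) → no.
That gives 1 matching atom.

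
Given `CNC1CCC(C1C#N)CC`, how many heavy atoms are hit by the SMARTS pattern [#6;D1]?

2

The query [#6;D1] means: carbon bonded to exactly one heavy atom.
Check the 11 heavy atoms by environment: 3× C (D3) → no; 4× C (D2) → no; 1× N (D2) → no; 2× C (D1) → match; 1× N (D1) → no.
That gives 2 matching atoms.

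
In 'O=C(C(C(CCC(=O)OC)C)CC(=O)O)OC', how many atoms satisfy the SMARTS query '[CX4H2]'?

3

The query [CX4H2] means: sp3 carbon (X4) with exactly two hydrogens.
Check the 17 heavy atoms by environment: 3× C (H2, X4) → match; 2× C (H1, X4) → no; 3× C (H3, X4) → no; 3× C (H0, X3) → no; 3× O (H0, X1) → no; 2× O (H0, X2) → no; 1× O (H1, X2) → no.
That gives 3 matching atoms.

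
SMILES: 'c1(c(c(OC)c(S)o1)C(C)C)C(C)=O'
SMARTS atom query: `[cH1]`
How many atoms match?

The query [cH1] means: aromatic carbon bearing exactly one hydrogen.
Check the 14 heavy atoms by environment: 1× o (aromatic, H0) → no; 4× c (aromatic, H0) → no; 1× C (H1) → no; 4× C (H3) → no; 2× O (H0) → no; 1× S (H1) → no; 1× C (H0) → no.
No environment satisfies the query, so 0 matching atoms.

0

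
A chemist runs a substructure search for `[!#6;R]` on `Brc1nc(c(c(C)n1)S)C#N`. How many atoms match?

2

Check the 11 heavy atoms by environment: 2× n (aromatic, in 6-ring) → match; 4× c (aromatic, in 6-ring) → no; 2× C (acyclic) → no; 1× N (acyclic) → no; 1× Br (acyclic) → no; 1× S (acyclic) → no.
That gives 2 matching atoms.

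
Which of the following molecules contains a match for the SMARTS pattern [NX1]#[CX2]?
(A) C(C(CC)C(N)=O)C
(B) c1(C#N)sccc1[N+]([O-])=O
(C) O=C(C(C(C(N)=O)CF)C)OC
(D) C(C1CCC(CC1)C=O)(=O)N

B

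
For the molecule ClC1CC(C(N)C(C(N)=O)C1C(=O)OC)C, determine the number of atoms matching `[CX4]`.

The query [CX4] means: C with X4: aliphatic carbon with exactly 4 total connections (bonds + H).
Check the 16 heavy atoms by environment: 8× C (X4) → match; 2× C (X3) → no; 2× O (X1) → no; 1× O (X2) → no; 1× Cl (X1) → no; 2× N (X3) → no.
That gives 8 matching atoms.

8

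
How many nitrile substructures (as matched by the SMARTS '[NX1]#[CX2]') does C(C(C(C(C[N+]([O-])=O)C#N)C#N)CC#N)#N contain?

[NX1]#[CX2] is the SMARTS for a nitrile: a nitrogen triple-bonded to a two-connected carbon.
The molecule carries 4 separate instances of a nitrile (-C#N) meeting every constraint; each maps to a distinct set of atoms, giving 4 matches.

4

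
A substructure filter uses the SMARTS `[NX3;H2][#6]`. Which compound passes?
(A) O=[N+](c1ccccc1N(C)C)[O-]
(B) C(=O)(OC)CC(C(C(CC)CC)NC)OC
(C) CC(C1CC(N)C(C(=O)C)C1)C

[NX3;H2][#6] describes a trivalent nitrogen with two H attached to carbon (a primary amine).
(A) has a nitro group (-[N+](=O)[O-]) but the nitrogen is [N+] with no H, not NX3H2.
(B) has an N-methylamino group (-NHCH3) but the nitrogen bears two carbons and only one H (H1), not H2.
(C) contains a primary amino group (-NH2), which satisfies every atom and bond constraint.
So the answer is (C).

C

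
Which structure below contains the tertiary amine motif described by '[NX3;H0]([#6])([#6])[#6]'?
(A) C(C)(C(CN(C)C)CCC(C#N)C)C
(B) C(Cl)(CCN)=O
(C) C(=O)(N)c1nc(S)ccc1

[NX3;H0]([#6])([#6])[#6] describes a trivalent nitrogen with no H, bonded to three carbons (a tertiary amine).
(A) contains a dimethylamino group (-N(CH3)2), which satisfies every atom and bond constraint.
(B) has a primary amino group (-NH2) but the nitrogen has H2, not H0 with three carbons.
(C) has a primary amide (-C(=O)NH2) but the amide nitrogen has H2 and only one carbon neighbour.
So the answer is (A).

A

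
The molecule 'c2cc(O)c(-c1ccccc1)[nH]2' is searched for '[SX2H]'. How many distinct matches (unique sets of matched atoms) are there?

0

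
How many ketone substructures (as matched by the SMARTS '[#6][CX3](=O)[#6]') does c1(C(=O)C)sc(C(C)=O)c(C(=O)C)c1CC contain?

3

[#6][CX3](=O)[#6] is the SMARTS for a ketone: a carbonyl carbon (no H) flanked by two carbons.
The molecule carries 3 separate instances of an acetyl/ketone group (-C(=O)CH3) meeting every constraint; each maps to a distinct set of atoms, giving 3 matches.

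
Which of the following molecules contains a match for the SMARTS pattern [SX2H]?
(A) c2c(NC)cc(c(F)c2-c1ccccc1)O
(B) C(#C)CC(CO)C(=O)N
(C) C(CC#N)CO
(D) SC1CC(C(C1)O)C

D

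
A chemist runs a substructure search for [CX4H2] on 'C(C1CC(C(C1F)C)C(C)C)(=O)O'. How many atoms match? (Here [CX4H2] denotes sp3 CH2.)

1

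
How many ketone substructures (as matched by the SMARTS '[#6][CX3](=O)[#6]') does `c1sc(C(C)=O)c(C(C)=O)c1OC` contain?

2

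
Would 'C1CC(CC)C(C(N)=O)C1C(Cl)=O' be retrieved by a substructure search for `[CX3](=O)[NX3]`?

Yes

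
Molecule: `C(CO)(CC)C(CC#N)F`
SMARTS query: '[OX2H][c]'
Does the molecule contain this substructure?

No

The pattern [OX2H][c] describes a hydroxyl oxygen attached to an aromatic carbon — a phenol.
The closest candidate here is a hydroxyl group (-OH), but the -OH is on an aliphatic carbon, not an aromatic c. No other fragment satisfies the full query, so there is no match.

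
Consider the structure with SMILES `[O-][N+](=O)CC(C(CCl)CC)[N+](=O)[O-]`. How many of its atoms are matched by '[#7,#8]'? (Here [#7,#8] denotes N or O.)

The query [#7,#8] means: nitrogen or oxygen (comma = OR).
Check the 13 heavy atoms by environment: 6× C → no; 1× Cl → no; 2× N (charge +1) → match; 2× O (charge -1) → match; 2× O → match.
Summing the matching environments: 2 + 2 + 2 = 6 matching atoms.

6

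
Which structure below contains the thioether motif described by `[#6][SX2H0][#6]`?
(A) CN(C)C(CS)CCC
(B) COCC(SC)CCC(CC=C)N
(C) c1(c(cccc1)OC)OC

B

[#6][SX2H0][#6] describes an aliphatic sulfur bridging two carbons with no H on the sulfur (a thioether).
(A) has a thiol (-SH) but the sulfur has H1, not H0 bridging two carbons.
(B) contains a methylthio ether (-SCH3), which satisfies every atom and bond constraint.
(C) has a methoxy ether (-OCH3) but the bridging atom is O, not S.
So the answer is (B).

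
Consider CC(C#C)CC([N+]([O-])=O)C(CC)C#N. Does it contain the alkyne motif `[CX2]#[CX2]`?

Yes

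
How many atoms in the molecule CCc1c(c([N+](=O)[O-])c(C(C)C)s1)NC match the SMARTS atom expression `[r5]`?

5

Check the 15 heavy atoms by environment: 1× s (aromatic, in 5-ring) → match; 4× c (aromatic, in 5-ring) → match; 6× C (acyclic) → no; 1× N (acyclic) → no; 1× N (charge +1, acyclic) → no; 1× O (charge -1, acyclic) → no; 1× O (acyclic) → no.
Summing the matching environments: 1 + 4 = 5 matching atoms.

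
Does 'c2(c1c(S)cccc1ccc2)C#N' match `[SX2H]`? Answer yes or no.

The pattern [SX2H] describes an aliphatic sulfur with two connections, one being H — a thiol.
The molecule carries a thiol (-SH), whose atoms satisfy every constraint of the query, so the pattern matches.

Yes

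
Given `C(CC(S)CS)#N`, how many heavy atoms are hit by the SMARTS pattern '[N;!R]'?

1

The query [N;!R] means: aliphatic nitrogen not in a ring.
Check the 7 heavy atoms by environment: 4× C (acyclic) → no; 2× S (acyclic) → no; 1× N (acyclic) → match.
That gives 1 matching atom.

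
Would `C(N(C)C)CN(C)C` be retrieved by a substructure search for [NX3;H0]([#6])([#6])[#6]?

The pattern [NX3;H0]([#6])([#6])[#6] describes a trivalent nitrogen with no H, bonded to three carbons — a tertiary amine.
The molecule carries a dimethylamino group (-N(CH3)2), whose atoms satisfy every constraint of the query, so the pattern matches.

Yes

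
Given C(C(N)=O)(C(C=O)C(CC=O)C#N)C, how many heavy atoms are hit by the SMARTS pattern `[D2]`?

4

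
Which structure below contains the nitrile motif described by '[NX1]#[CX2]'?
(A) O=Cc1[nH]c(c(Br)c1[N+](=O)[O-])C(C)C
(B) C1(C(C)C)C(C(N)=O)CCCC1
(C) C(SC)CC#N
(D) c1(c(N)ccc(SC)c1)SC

[NX1]#[CX2] describes a nitrogen triple-bonded to a two-connected carbon (a nitrile).
(A) has a nitro group (-[N+](=O)[O-]) but there is no C#N triple bond.
(B) has a primary amide (-C(=O)NH2) but the nitrogen is NX3, not NX1.
(C) contains a nitrile (-C#N), which satisfies every atom and bond constraint.
(D) has a primary amino group (-NH2) but the nitrogen is NX3 (three connections), not NX1 triple-bonded.
So the answer is (C).

C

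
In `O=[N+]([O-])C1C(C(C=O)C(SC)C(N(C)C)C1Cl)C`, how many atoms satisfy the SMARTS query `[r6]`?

6

Check the 18 heavy atoms by environment: 6× C (in 6-ring) → match; 1× Cl (acyclic) → no; 1× N (acyclic) → no; 5× C (acyclic) → no; 1× S (acyclic) → no; 2× O (acyclic) → no; 1× N (charge +1, acyclic) → no; 1× O (charge -1, acyclic) → no.
That gives 6 matching atoms.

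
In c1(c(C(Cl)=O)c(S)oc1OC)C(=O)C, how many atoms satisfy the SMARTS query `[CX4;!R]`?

2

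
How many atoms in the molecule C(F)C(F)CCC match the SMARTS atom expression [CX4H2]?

3

The query [CX4H2] means: sp3 carbon (X4) with exactly two hydrogens.
Check the 7 heavy atoms by environment: 3× C (H2, X4) → match; 1× C (H1, X4) → no; 1× C (H3, X4) → no; 2× F (H0, X1) → no.
That gives 3 matching atoms.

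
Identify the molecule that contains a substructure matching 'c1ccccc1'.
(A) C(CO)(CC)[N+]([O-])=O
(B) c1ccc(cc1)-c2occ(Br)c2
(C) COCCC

B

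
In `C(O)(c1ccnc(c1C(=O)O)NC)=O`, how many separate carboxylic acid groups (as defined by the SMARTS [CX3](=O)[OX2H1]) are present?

2

[CX3](=O)[OX2H1] is the SMARTS for a carboxylic acid: an sp2 carbon double-bonded to O and single-bonded to an -OH oxygen.
The molecule carries 2 separate instances of a carboxylic acid group (-C(=O)OH) meeting every constraint; each maps to a distinct set of atoms, giving 2 matches.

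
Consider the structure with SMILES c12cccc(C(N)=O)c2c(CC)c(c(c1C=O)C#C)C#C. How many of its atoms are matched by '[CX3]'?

2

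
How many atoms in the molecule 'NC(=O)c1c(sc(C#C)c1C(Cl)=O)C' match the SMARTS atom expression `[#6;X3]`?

The query [#6;X3] means: any carbon (aromatic or not) with three total connections.
Check the 14 heavy atoms by environment: 1× s (aromatic, X2) → no; 4× c (aromatic, X3) → match; 2× C (X2) → no; 1× C (X4) → no; 2× C (X3) → match; 2× O (X1) → no; 1× Cl (X1) → no; 1× N (X3) → no.
Summing the matching environments: 4 + 2 = 6 matching atoms.

6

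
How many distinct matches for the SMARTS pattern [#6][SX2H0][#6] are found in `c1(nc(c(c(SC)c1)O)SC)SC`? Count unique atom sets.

3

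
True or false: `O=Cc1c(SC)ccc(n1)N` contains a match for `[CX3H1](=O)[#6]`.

True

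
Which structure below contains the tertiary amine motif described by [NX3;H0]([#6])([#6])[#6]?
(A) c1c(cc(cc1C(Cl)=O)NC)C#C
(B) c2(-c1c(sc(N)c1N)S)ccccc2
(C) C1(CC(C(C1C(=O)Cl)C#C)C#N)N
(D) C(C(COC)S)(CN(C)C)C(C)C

D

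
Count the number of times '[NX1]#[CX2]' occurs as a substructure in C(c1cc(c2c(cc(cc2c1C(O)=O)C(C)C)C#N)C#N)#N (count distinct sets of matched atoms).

[NX1]#[CX2] is the SMARTS for a nitrile: a nitrogen triple-bonded to a two-connected carbon.
The molecule carries 3 separate instances of a nitrile (-C#N) meeting every constraint; each maps to a distinct set of atoms, giving 3 matches.

3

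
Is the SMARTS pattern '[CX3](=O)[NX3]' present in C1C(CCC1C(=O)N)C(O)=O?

Yes

The pattern [CX3](=O)[NX3] describes a carbonyl carbon bonded to a trivalent nitrogen — an amide.
The molecule carries a primary amide (-C(=O)NH2), whose atoms satisfy every constraint of the query, so the pattern matches.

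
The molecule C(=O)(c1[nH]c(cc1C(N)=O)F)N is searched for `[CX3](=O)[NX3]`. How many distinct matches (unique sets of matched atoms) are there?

2

[CX3](=O)[NX3] is the SMARTS for an amide: a carbonyl carbon bonded to a trivalent nitrogen.
The molecule carries 2 separate instances of a primary amide (-C(=O)NH2) meeting every constraint; each maps to a distinct set of atoms, giving 2 matches.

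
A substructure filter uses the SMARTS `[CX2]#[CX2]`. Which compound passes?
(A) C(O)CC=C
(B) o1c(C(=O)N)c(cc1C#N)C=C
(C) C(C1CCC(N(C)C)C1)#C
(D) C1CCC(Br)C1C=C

[CX2]#[CX2] describes a carbon-carbon triple bond (an alkyne).
(A) has a vinyl group (-CH=CH2) but the C=C is a double bond; both carbons are CX3, not CX2.
(B) has a vinyl group (-CH=CH2) but the C=C is a double bond; both carbons are CX3, not CX2.
(C) contains an ethynyl group (-C#CH), which satisfies every atom and bond constraint.
(D) has a vinyl group (-CH=CH2) but the C=C is a double bond; both carbons are CX3, not CX2.
So the answer is (C).

C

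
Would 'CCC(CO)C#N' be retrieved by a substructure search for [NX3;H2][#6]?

No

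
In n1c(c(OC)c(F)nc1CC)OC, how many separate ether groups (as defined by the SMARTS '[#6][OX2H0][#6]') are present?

2

[#6][OX2H0][#6] is the SMARTS for an ether: an aliphatic oxygen bridging two carbons with no H on the oxygen.
The molecule carries 2 separate instances of a methoxy ether (-OCH3) meeting every constraint; each maps to a distinct set of atoms, giving 2 matches.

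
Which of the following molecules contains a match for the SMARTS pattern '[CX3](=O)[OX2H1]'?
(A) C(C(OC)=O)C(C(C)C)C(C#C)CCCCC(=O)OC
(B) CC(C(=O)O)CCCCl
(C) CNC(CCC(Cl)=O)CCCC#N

B

[CX3](=O)[OX2H1] describes an sp2 carbon double-bonded to O and single-bonded to an -OH oxygen (a carboxylic acid).
(A) has a methyl-ester group (-C(=O)OCH3) but the singly-bonded O has no H (OX2H0, not OX2H1).
(B) contains a carboxylic acid group (-C(=O)OH), which satisfies every atom and bond constraint.
(C) has an acyl chloride (-C(=O)Cl) but the carbonyl is bonded to Cl, not to an -OH oxygen.
So the answer is (B).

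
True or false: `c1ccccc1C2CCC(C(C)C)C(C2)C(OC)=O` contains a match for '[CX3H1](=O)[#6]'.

False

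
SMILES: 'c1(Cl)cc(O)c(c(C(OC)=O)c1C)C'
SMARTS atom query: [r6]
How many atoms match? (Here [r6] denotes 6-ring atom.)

6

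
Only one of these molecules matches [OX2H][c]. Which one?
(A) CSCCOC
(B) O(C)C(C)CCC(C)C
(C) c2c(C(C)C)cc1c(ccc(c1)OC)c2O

C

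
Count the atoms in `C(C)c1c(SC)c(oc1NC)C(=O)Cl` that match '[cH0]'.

4

The query [cH0] means: aromatic carbon with no attached hydrogen (substituted or ring-fusion).
Check the 14 heavy atoms by environment: 1× o (aromatic, H0) → no; 4× c (aromatic, H0) → match; 1× C (H2) → no; 3× C (H3) → no; 1× C (H0) → no; 1× O (H0) → no; 1× Cl (H0) → no; 1× S (H0) → no; 1× N (H1) → no.
That gives 4 matching atoms.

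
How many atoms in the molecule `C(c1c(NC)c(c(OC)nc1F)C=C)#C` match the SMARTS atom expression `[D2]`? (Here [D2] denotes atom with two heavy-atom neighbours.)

5

Check the 15 heavy atoms by environment: 1× n (aromatic, D2) → match; 5× c (aromatic, D3) → no; 1× O (D2) → match; 4× C (D1) → no; 2× C (D2) → match; 1× F (D1) → no; 1× N (D2) → match.
Summing the matching environments: 1 + 1 + 2 + 1 = 5 matching atoms.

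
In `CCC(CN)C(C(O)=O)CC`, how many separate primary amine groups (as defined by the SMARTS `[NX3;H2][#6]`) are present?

[NX3;H2][#6] is the SMARTS for a primary amine: a trivalent nitrogen with two H attached to carbon.
Exactly one fragment in the molecule meets all constraints, giving 1 match.

1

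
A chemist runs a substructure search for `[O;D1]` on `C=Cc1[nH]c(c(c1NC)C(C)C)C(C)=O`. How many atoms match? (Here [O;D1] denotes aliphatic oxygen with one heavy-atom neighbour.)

1

The query [O;D1] means: aliphatic oxygen bonded to exactly one heavy atom.
Check the 15 heavy atoms by environment: 1× n (aromatic, D2) → no; 4× c (aromatic, D3) → no; 1× C (D2) → no; 5× C (D1) → no; 2× C (D3) → no; 1× O (D1) → match; 1× N (D2) → no.
That gives 1 matching atom.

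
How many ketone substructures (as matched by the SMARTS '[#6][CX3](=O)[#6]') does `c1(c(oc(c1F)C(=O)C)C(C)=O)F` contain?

2

[#6][CX3](=O)[#6] is the SMARTS for a ketone: a carbonyl carbon (no H) flanked by two carbons.
The molecule carries 2 separate instances of an acetyl/ketone group (-C(=O)CH3) meeting every constraint; each maps to a distinct set of atoms, giving 2 matches.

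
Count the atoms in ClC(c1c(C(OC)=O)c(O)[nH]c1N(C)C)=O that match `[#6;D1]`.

3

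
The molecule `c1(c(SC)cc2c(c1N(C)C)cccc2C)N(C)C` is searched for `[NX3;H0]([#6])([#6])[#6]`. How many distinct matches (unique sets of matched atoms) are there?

[NX3;H0]([#6])([#6])[#6] is the SMARTS for a tertiary amine: a trivalent nitrogen with no H, bonded to three carbons.
The molecule carries 2 separate instances of a dimethylamino group (-N(CH3)2) meeting every constraint; each maps to a distinct set of atoms, giving 2 matches.

2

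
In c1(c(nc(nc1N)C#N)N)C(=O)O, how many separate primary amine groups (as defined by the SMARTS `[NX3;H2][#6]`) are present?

[NX3;H2][#6] is the SMARTS for a primary amine: a trivalent nitrogen with two H attached to carbon.
The molecule carries 2 separate instances of a primary amino group (-NH2) meeting every constraint; each maps to a distinct set of atoms, giving 2 matches.

2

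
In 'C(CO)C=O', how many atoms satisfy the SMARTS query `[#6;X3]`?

Check the 5 heavy atoms by environment: 2× C (X4) → no; 1× O (X2) → no; 1× C (X3) → match; 1× O (X1) → no.
That gives 1 matching atom.

1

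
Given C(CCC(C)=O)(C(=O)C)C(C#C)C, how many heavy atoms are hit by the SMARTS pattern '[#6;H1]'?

3

Check the 13 heavy atoms by environment: 2× C (H2) → no; 3× C (H1) → match; 3× C (H3) → no; 3× C (H0) → no; 2× O (H0) → no.
That gives 3 matching atoms.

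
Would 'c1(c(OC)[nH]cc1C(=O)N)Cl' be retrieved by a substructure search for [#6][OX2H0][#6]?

The pattern [#6][OX2H0][#6] describes an aliphatic oxygen bridging two carbons with no H on the oxygen — an ether.
The molecule carries a methoxy ether (-OCH3), whose atoms satisfy every constraint of the query, so the pattern matches.

Yes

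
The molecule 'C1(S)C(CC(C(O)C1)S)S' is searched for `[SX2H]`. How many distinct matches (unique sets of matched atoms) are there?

3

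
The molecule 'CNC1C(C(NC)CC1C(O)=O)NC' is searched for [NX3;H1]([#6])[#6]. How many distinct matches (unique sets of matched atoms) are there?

[NX3;H1]([#6])[#6] is the SMARTS for a secondary amine: a trivalent nitrogen with one H, bonded to two carbons.
The molecule carries 3 separate instances of an N-methylamino group (-NHCH3) meeting every constraint; each maps to a distinct set of atoms, giving 3 matches.

3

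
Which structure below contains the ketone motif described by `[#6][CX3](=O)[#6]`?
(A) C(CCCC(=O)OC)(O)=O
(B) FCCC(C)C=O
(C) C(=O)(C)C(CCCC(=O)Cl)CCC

C

[#6][CX3](=O)[#6] describes a carbonyl carbon (no H) flanked by two carbons (a ketone).
(A) has a methyl-ester group (-C(=O)OCH3) but one neighbour of the carbonyl carbon is O, not C.
(B) has an aldehyde (-CHO) but the carbonyl carbon has H1, so it is not flanked by two carbons.
(C) contains an acetyl/ketone group (-C(=O)CH3), which satisfies every atom and bond constraint.
So the answer is (C).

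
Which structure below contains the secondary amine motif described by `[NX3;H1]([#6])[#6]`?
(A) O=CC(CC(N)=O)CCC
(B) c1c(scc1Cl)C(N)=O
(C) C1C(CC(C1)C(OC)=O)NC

C

[NX3;H1]([#6])[#6] describes a trivalent nitrogen with one H, bonded to two carbons (a secondary amine).
(A) has a primary amide (-C(=O)NH2) but the -C(=O)NH2 nitrogen has H2, not H1.
(B) has a primary amide (-C(=O)NH2) but the -C(=O)NH2 nitrogen has H2, not H1.
(C) contains an N-methylamino group (-NHCH3), which satisfies every atom and bond constraint.
So the answer is (C).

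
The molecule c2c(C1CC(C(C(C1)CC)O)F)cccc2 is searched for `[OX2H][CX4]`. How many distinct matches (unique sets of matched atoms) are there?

1

[OX2H][CX4] is the SMARTS for an aliphatic alcohol: a hydroxyl oxygen bound to an sp3 (X4) carbon.
Exactly one fragment in the molecule meets all constraints, giving 1 match.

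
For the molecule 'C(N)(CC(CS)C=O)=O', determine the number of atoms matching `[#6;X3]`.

Check the 9 heavy atoms by environment: 3× C (X4) → no; 2× C (X3) → match; 2× O (X1) → no; 1× N (X3) → no; 1× S (X2) → no.
That gives 2 matching atoms.

2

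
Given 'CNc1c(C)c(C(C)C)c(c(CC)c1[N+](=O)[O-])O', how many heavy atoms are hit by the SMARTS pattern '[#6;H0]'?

6

The query [#6;H0] means: any carbon with no attached hydrogen.
Check the 18 heavy atoms by environment: 6× c (aromatic, H0) → match; 5× C (H3) → no; 1× O (H1) → no; 1× N (charge +1, H0) → no; 1× O (charge -1, H0) → no; 1× O (H0) → no; 1× C (H1) → no; 1× C (H2) → no; 1× N (H1) → no.
That gives 6 matching atoms.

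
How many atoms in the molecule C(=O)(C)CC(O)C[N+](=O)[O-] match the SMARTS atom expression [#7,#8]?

5

The query [#7,#8] means: nitrogen or oxygen (comma = OR).
Check the 10 heavy atoms by environment: 5× C → no; 3× O → match; 1× N (charge +1) → match; 1× O (charge -1) → match.
Summing the matching environments: 3 + 1 + 1 = 5 matching atoms.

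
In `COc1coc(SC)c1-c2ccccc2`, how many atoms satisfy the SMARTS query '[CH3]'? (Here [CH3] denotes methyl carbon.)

2

The query [CH3] means: aliphatic carbon with exactly three hydrogens.
Check the 15 heavy atoms by environment: 1× o (aromatic, H0) → no; 4× c (aromatic, H0) → no; 6× c (aromatic, H1) → no; 1× S (H0) → no; 2× C (H3) → match; 1× O (H0) → no.
That gives 2 matching atoms.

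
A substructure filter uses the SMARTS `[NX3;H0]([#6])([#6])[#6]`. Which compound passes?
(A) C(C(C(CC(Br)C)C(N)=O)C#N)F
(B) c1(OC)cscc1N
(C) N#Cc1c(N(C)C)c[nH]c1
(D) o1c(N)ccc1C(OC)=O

[NX3;H0]([#6])([#6])[#6] describes a trivalent nitrogen with no H, bonded to three carbons (a tertiary amine).
(A) has a primary amide (-C(=O)NH2) but the amide nitrogen has H2 and only one carbon neighbour.
(B) has a primary amino group (-NH2) but the nitrogen has H2, not H0 with three carbons.
(C) contains a dimethylamino group (-N(CH3)2), which satisfies every atom and bond constraint.
(D) has a primary amino group (-NH2) but the nitrogen has H2, not H0 with three carbons.
So the answer is (C).

C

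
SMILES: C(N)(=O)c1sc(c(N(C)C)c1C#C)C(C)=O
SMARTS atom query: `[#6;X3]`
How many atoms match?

The query [#6;X3] means: any carbon (aromatic or not) with three total connections.
Check the 16 heavy atoms by environment: 1× s (aromatic, X2) → no; 4× c (aromatic, X3) → match; 2× N (X3) → no; 3× C (X4) → no; 2× C (X3) → match; 2× O (X1) → no; 2× C (X2) → no.
Summing the matching environments: 4 + 2 = 6 matching atoms.

6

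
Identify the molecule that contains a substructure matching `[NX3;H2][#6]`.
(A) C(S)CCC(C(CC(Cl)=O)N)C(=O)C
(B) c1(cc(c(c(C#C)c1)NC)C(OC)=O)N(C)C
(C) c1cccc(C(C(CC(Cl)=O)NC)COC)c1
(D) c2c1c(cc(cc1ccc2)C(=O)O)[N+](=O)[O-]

[NX3;H2][#6] describes a trivalent nitrogen with two H attached to carbon (a primary amine).
(A) contains a primary amino group (-NH2), which satisfies every atom and bond constraint.
(B) has an N-methylamino group (-NHCH3) but the nitrogen bears two carbons and only one H (H1), not H2.
(C) has an N-methylamino group (-NHCH3) but the nitrogen bears two carbons and only one H (H1), not H2.
(D) has a nitro group (-[N+](=O)[O-]) but the nitrogen is [N+] with no H, not NX3H2.
So the answer is (A).

A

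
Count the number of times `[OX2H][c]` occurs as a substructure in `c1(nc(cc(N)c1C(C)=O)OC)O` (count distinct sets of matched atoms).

1

[OX2H][c] is the SMARTS for a phenol: a hydroxyl oxygen attached to an aromatic carbon.
Exactly one fragment in the molecule meets all constraints, giving 1 match.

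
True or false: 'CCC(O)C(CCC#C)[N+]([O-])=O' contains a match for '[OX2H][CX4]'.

The pattern [OX2H][CX4] describes a hydroxyl oxygen bound to an sp3 (X4) carbon — an aliphatic alcohol.
The molecule carries a hydroxyl group (-OH), whose atoms satisfy every constraint of the query, so the pattern matches.

True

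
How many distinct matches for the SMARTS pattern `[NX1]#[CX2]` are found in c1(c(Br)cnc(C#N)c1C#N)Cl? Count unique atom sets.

[NX1]#[CX2] is the SMARTS for a nitrile: a nitrogen triple-bonded to a two-connected carbon.
The molecule carries 2 separate instances of a nitrile (-C#N) meeting every constraint; each maps to a distinct set of atoms, giving 2 matches.

2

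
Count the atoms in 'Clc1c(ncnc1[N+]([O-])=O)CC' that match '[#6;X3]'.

4

The query [#6;X3] means: any carbon (aromatic or not) with three total connections.
Check the 12 heavy atoms by environment: 2× n (aromatic, X2) → no; 4× c (aromatic, X3) → match; 1× N (charge +1, X3) → no; 1× O (charge -1, X1) → no; 1× O (X1) → no; 1× Cl (X1) → no; 2× C (X4) → no.
That gives 4 matching atoms.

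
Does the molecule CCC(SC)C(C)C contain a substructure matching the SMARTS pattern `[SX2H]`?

No

The pattern [SX2H] describes an aliphatic sulfur with two connections, one being H — a thiol.
The closest candidate here is a methylthio ether (-SCH3), but the sulfur has H0 (bonded to two carbons), not H1. No other fragment satisfies the full query, so there is no match.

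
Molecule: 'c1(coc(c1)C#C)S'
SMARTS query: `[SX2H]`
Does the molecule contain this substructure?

The pattern [SX2H] describes an aliphatic sulfur with two connections, one being H — a thiol.
The molecule carries a thiol (-SH), whose atoms satisfy every constraint of the query, so the pattern matches.

Yes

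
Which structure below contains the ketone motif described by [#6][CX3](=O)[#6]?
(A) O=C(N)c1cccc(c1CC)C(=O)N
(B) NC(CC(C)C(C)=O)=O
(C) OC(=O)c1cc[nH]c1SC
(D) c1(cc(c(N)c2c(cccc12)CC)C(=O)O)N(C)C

B

[#6][CX3](=O)[#6] describes a carbonyl carbon (no H) flanked by two carbons (a ketone).
(A) has a primary amide (-C(=O)NH2) but one neighbour of the carbonyl carbon is N, not C.
(B) contains an acetyl/ketone group (-C(=O)CH3), which satisfies every atom and bond constraint.
(C) has a carboxylic acid group (-C(=O)OH) but one neighbour of the carbonyl carbon is O, not C.
(D) has a carboxylic acid group (-C(=O)OH) but one neighbour of the carbonyl carbon is O, not C.
So the answer is (B).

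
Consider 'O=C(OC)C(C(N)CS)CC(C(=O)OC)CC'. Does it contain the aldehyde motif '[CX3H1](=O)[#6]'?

No

The pattern [CX3H1](=O)[#6] describes an sp2 carbon with one H, double-bonded to O and single-bonded to carbon — an aldehyde.
The closest candidate here is a methyl-ester group (-C(=O)OCH3), but the carbonyl carbon has H0, not H1. No other fragment satisfies the full query, so there is no match.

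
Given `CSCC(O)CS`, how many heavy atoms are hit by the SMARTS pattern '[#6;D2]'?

The query [#6;D2] means: any carbon bonded to exactly two heavy atoms.
Check the 7 heavy atoms by environment: 2× C (D2) → match; 1× C (D3) → no; 1× S (D2) → no; 1× C (D1) → no; 1× S (D1) → no; 1× O (D1) → no.
That gives 2 matching atoms.

2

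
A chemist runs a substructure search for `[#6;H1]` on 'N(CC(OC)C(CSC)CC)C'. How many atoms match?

2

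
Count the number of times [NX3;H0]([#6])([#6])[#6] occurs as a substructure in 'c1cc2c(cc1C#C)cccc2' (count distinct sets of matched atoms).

[NX3;H0]([#6])([#6])[#6] is the SMARTS for a tertiary amine: a trivalent nitrogen with no H, bonded to three carbons.
No fragment in the molecule satisfies every constraint, giving 0 matches.

0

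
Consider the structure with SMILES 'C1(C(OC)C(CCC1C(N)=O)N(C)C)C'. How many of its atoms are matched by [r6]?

The query [r6] means: r6 matches atoms in a six-membered ring.
Check the 15 heavy atoms by environment: 6× C (in 6-ring) → match; 2× N (acyclic) → no; 5× C (acyclic) → no; 2× O (acyclic) → no.
That gives 6 matching atoms.

6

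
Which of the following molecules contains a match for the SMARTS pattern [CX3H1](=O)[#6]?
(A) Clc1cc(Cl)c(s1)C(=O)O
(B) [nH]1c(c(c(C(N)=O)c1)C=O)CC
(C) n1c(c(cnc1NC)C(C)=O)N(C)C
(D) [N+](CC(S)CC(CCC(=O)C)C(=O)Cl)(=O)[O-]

B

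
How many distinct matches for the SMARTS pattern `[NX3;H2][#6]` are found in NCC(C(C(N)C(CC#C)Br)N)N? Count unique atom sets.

4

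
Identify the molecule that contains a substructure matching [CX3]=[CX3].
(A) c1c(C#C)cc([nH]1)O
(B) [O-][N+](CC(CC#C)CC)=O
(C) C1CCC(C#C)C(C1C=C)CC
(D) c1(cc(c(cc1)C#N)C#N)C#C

C

[CX3]=[CX3] describes a non-aromatic C=C double bond between two sp2 carbons (an alkene).
(A) has an ethynyl group (-C#CH) but the C-C bond is a triple bond, not a double bond.
(B) has an ethyl group (-CH2CH3) but its C-C bond is a single bond between CX4 carbons, not CX3=CX3.
(C) contains a vinyl group (-CH=CH2), which satisfies every atom and bond constraint.
(D) has an ethynyl group (-C#CH) but the C-C bond is a triple bond, not a double bond.
So the answer is (C).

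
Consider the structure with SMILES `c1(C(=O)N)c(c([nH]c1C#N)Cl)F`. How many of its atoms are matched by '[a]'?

The query [a] means: a matches any aromatic atom.
Check the 12 heavy atoms by environment: 1× n (aromatic) → match; 4× c (aromatic) → match; 1× F → no; 1× Cl → no; 2× C → no; 2× N → no; 1× O → no.
Summing the matching environments: 1 + 4 = 5 matching atoms.

5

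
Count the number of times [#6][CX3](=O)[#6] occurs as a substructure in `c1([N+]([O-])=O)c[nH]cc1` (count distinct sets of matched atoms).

0

[#6][CX3](=O)[#6] is the SMARTS for a ketone: a carbonyl carbon (no H) flanked by two carbons.
No fragment in the molecule satisfies every constraint, giving 0 matches.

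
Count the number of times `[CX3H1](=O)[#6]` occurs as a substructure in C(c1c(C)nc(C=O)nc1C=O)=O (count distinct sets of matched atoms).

3

[CX3H1](=O)[#6] is the SMARTS for an aldehyde: an sp2 carbon with one H, double-bonded to O and single-bonded to carbon.
The molecule carries 3 separate instances of an aldehyde (-CHO) meeting every constraint; each maps to a distinct set of atoms, giving 3 matches.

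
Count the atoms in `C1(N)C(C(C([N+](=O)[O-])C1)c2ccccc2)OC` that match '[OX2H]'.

0

The query [OX2H] means: aliphatic oxygen with two connections, one of which is H — an -OH oxygen.
Check the 17 heavy atoms by environment: 1× C (H2, X4) → no; 4× C (H1, X4) → no; 1× N (H2, X3) → no; 1× O (H0, X2) → no; 1× C (H3, X4) → no; 1× c (aromatic, H0, X3) → no; 5× c (aromatic, H1, X3) → no; 1× N (charge +1, H0, X3) → no; 1× O (charge -1, H0, X1) → no; 1× O (H0, X1) → no.
No environment satisfies the query, so 0 matching atoms.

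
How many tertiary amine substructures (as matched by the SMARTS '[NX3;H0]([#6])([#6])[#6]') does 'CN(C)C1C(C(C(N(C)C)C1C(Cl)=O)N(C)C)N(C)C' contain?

4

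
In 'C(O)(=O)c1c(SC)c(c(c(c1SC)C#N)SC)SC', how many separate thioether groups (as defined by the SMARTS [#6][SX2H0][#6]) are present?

[#6][SX2H0][#6] is the SMARTS for a thioether: an aliphatic sulfur bridging two carbons with no H on the sulfur.
The molecule carries 4 separate instances of a methylthio ether (-SCH3) meeting every constraint; each maps to a distinct set of atoms, giving 4 matches.

4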